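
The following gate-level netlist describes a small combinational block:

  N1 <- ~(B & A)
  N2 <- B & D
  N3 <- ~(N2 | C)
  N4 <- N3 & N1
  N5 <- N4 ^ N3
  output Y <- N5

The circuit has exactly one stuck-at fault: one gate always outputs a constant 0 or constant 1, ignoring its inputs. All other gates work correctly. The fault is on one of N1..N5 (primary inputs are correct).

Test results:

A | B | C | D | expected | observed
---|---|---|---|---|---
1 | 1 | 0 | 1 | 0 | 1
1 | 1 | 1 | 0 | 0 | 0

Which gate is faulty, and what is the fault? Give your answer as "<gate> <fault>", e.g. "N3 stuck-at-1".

Fault-free values for test 1 (A=1, B=1, C=0, D=1): N1=0, N2=1, N3=0, N4=0, N5=0, giving Y=0. Observed 1.
Test 1: faults giving observed 1 are {N2 stuck-at-0, N3 stuck-at-1, N4 stuck-at-1, N5 stuck-at-1}.
Test 2 (A=1, B=1, C=1, D=0): fault-free N1=0, N2=0, N3=0, N4=0, N5=0 → 0; observed 0. Eliminates N3 stuck-at-1, N4 stuck-at-1, N5 stuck-at-1.
Only N2 stuck-at-0 is consistent with every test.

N2 stuck-at-0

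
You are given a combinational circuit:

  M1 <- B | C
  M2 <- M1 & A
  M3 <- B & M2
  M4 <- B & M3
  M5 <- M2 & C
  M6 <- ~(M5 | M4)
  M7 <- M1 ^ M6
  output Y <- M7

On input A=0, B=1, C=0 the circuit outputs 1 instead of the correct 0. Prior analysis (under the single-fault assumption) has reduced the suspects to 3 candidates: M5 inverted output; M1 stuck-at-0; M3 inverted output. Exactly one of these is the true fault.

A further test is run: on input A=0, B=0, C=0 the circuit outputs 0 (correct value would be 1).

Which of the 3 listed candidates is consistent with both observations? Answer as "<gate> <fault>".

M5 inverted output

Evaluate each candidate on input A=0, B=0, C=0:
  M5 inverted output: M1=0, M2=0, M3=0, M4=0, M5=1 [inverted output], M6=0, M7=0 → 0 — matches
  M1 stuck-at-0: M1=0 [stuck-at-0], M2=0, M3=0, M4=0, M5=0, M6=1, M7=1 → 1 — eliminated
  M3 inverted output: M1=0, M2=0, M3=1 [inverted output], M4=0, M5=0, M6=1, M7=1 → 1 — eliminated
Only M5 inverted output reproduces the observed 0.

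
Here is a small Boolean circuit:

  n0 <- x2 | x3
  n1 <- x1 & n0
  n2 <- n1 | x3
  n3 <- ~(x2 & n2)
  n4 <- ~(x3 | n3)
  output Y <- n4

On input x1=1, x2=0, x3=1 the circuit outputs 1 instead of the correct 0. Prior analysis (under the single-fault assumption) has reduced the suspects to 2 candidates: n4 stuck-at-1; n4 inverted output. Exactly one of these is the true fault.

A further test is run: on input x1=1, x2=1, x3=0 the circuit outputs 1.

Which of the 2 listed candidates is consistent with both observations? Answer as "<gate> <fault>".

Evaluate each candidate on input x1=1, x2=1, x3=0:
  n4 stuck-at-1: n0=1, n1=1, n2=1, n3=0, n4=1 [stuck-at-1] → 1 — matches
  n4 inverted output: n0=1, n1=1, n2=1, n3=0, n4=0 [inverted output] → 0 — eliminated
Only n4 stuck-at-1 reproduces the observed 1.

n4 stuck-at-1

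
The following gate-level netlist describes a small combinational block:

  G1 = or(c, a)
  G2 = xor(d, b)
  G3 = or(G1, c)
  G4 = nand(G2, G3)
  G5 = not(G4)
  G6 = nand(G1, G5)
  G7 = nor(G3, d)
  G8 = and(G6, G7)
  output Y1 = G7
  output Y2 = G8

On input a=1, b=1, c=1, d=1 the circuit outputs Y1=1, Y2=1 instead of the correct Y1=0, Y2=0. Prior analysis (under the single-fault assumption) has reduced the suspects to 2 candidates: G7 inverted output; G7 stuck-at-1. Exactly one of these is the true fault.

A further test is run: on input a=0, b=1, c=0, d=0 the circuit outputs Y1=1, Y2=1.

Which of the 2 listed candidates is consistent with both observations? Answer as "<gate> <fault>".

G7 stuck-at-1

Evaluate each candidate on input a=0, b=1, c=0, d=0:
  G7 inverted output: G1=0, G2=1, G3=0, G4=1, G5=0, G6=1, G7=0 [inverted output], G8=0 → Y1=0, Y2=0 — eliminated
  G7 stuck-at-1: G1=0, G2=1, G3=0, G4=1, G5=0, G6=1, G7=1 [stuck-at-1], G8=1 → Y1=1, Y2=1 — matches
Only G7 stuck-at-1 reproduces the observed Y1=1, Y2=1.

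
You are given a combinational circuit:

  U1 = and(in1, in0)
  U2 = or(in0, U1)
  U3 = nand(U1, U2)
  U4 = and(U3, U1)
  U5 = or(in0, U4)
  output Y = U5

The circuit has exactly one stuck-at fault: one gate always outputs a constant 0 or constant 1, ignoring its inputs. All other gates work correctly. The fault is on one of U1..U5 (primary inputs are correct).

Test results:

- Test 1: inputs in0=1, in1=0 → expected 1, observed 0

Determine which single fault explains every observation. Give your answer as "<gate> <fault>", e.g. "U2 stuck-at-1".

U5 stuck-at-0

Fault-free values for test 1 (in0=1, in1=0): U1=0, U2=1, U3=1, U4=0, U5=1, giving Y=1. Observed 0.
Test 1: faults giving observed 0 are {U5 stuck-at-0}.
Only U5 stuck-at-0 is consistent with every test.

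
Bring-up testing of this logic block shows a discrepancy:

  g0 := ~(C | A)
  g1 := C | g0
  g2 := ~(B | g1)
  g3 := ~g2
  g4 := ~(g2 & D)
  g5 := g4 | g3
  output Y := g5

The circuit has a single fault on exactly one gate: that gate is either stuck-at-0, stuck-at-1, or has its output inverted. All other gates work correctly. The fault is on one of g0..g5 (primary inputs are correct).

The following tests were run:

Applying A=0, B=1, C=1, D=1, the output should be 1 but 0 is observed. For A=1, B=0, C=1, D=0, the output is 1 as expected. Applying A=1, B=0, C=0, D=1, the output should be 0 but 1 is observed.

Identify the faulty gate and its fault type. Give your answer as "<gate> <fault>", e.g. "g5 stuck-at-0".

g2 inverted output

Fault-free values for test 1 (A=0, B=1, C=1, D=1): g0=0, g1=1, g2=0, g3=1, g4=1, g5=1, giving Y=1. Observed 0.
Test 1: faults giving observed 0 are {g2 stuck-at-1, g2 inverted output, g5 stuck-at-0, g5 inverted output}.
Test 2 (A=1, B=0, C=1, D=0): fault-free g0=0, g1=1, g2=0, g3=1, g4=1, g5=1 → 1; observed 1. Eliminates g5 stuck-at-0, g5 inverted output.
Test 3 (A=1, B=0, C=0, D=1): fault-free g0=0, g1=0, g2=1, g3=0, g4=0, g5=0 → 0; observed 1. Eliminates g2 stuck-at-1.
Only g2 inverted output is consistent with every test.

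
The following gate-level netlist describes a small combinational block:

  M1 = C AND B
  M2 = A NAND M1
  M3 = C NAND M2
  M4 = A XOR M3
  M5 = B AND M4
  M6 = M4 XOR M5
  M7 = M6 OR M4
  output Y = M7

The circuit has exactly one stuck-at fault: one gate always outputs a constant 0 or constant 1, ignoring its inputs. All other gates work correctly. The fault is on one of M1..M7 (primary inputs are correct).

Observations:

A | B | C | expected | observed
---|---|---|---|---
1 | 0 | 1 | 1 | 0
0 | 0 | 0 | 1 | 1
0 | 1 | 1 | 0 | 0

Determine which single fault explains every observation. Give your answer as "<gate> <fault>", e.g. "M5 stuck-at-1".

M1 stuck-at-1

Fault-free values for test 1 (A=1, B=0, C=1): M1=0, M2=1, M3=0, M4=1, M5=0, M6=1, M7=1, giving Y=1. Observed 0.
Test 1: faults giving observed 0 are {M1 stuck-at-1, M2 stuck-at-0, M3 stuck-at-1, M4 stuck-at-0, M7 stuck-at-0}.
Test 2 (A=0, B=0, C=0): fault-free M1=0, M2=1, M3=1, M4=1, M5=0, M6=1, M7=1 → 1; observed 1. Eliminates M4 stuck-at-0, M7 stuck-at-0.
Test 3 (A=0, B=1, C=1): fault-free M1=1, M2=1, M3=0, M4=0, M5=0, M6=0, M7=0 → 0; observed 0. Eliminates M2 stuck-at-0, M3 stuck-at-1.
Only M1 stuck-at-1 is consistent with every test.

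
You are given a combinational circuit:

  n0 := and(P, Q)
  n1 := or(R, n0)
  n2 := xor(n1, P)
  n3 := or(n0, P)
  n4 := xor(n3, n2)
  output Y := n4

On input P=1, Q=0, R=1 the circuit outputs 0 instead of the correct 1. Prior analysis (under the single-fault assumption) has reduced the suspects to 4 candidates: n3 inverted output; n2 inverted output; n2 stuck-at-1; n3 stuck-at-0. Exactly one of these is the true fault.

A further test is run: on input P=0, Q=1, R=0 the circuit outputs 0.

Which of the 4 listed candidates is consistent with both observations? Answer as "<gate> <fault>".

Evaluate each candidate on input P=0, Q=1, R=0:
  n3 inverted output: n0=0, n1=0, n2=0, n3=1 [inverted output], n4=1 → 1 — eliminated
  n2 inverted output: n0=0, n1=0, n2=1 [inverted output], n3=0, n4=1 → 1 — eliminated
  n2 stuck-at-1: n0=0, n1=0, n2=1 [stuck-at-1], n3=0, n4=1 → 1 — eliminated
  n3 stuck-at-0: n0=0, n1=0, n2=0, n3=0 [stuck-at-0], n4=0 → 0 — matches
Only n3 stuck-at-0 reproduces the observed 0.

n3 stuck-at-0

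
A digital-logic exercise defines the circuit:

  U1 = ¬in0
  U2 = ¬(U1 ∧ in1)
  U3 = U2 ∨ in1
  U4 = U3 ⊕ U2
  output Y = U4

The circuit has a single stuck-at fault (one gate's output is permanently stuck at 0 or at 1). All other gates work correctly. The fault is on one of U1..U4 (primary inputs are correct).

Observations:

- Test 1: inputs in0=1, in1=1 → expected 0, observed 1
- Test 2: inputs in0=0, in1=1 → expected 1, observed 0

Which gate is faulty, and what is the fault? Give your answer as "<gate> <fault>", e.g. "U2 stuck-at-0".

U3 stuck-at-0

Fault-free values for test 1 (in0=1, in1=1): U1=0, U2=1, U3=1, U4=0, giving Y=0. Observed 1.
Test 1: faults giving observed 1 are {U1 stuck-at-1, U2 stuck-at-0, U3 stuck-at-0, U4 stuck-at-1}.
Test 2 (in0=0, in1=1): fault-free U1=1, U2=0, U3=1, U4=1 → 1; observed 0. Eliminates U1 stuck-at-1, U2 stuck-at-0, U4 stuck-at-1.
Only U3 stuck-at-0 is consistent with every test.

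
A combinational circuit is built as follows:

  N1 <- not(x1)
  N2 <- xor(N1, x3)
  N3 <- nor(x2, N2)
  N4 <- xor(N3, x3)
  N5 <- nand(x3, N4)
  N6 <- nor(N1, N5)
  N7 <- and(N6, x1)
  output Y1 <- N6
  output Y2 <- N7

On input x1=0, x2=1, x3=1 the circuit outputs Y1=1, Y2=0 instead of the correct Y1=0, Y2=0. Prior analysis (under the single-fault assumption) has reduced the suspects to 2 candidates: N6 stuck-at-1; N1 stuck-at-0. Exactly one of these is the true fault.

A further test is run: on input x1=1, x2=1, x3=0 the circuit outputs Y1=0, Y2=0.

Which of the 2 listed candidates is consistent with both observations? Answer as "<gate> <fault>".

Evaluate each candidate on input x1=1, x2=1, x3=0:
  N6 stuck-at-1: N1=0, N2=0, N3=0, N4=0, N5=1, N6=1 [stuck-at-1], N7=1 → Y1=1, Y2=1 — eliminated
  N1 stuck-at-0: N1=0 [stuck-at-0], N2=0, N3=0, N4=0, N5=1, N6=0, N7=0 → Y1=0, Y2=0 — matches
Only N1 stuck-at-0 reproduces the observed Y1=0, Y2=0.

N1 stuck-at-0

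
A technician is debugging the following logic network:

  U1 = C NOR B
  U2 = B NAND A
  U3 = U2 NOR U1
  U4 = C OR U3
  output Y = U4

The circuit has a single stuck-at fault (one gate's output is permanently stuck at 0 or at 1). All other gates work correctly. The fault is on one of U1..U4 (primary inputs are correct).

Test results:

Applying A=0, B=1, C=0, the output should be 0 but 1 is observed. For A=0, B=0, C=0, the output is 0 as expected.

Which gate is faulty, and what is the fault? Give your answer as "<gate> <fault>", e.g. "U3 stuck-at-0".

U2 stuck-at-0

Fault-free values for test 1 (A=0, B=1, C=0): U1=0, U2=1, U3=0, U4=0, giving Y=0. Observed 1.
Test 1: faults giving observed 1 are {U2 stuck-at-0, U3 stuck-at-1, U4 stuck-at-1}.
Test 2 (A=0, B=0, C=0): fault-free U1=1, U2=1, U3=0, U4=0 → 0; observed 0. Eliminates U3 stuck-at-1, U4 stuck-at-1.
Only U2 stuck-at-0 is consistent with every test.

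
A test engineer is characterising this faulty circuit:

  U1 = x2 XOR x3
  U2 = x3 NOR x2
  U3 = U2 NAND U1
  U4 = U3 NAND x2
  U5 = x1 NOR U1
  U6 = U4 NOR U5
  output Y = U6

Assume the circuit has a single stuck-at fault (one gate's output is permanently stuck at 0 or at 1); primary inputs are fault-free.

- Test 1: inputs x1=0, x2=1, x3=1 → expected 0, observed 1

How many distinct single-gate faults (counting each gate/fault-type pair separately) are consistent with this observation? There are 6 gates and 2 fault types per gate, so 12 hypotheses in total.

3

Fault-free: U1=0, U2=0, U3=1, U4=0, U5=1, U6=0 → 0. Observed 1.
  U1 stuck-at-0: output 0 ✗
  U1 stuck-at-1: output 1 ✓
  U2 stuck-at-0: output 0 ✗
  U2 stuck-at-1: output 0 ✗
  U3 stuck-at-0: output 0 ✗
  U3 stuck-at-1: output 0 ✗
  U4 stuck-at-0: output 0 ✗
  U4 stuck-at-1: output 0 ✗
  U5 stuck-at-0: output 1 ✓
  U5 stuck-at-1: output 0 ✗
  U6 stuck-at-0: output 0 ✗
  U6 stuck-at-1: output 1 ✓
Consistent faults: {U1 stuck-at-1, U5 stuck-at-0, U6 stuck-at-1} — 3 in all.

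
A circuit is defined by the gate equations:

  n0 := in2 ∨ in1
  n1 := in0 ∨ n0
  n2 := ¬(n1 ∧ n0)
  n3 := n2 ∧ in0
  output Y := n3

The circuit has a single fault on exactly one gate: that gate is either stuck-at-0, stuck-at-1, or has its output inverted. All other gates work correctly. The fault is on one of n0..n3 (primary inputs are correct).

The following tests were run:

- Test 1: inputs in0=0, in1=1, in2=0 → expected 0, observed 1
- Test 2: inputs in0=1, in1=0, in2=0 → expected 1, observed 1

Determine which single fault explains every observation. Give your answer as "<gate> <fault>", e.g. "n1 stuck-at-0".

Fault-free values for test 1 (in0=0, in1=1, in2=0): n0=1, n1=1, n2=0, n3=0, giving Y=0. Observed 1.
Test 1: faults giving observed 1 are {n3 stuck-at-1, n3 inverted output}.
Test 2 (in0=1, in1=0, in2=0): fault-free n0=0, n1=1, n2=1, n3=1 → 1; observed 1. Eliminates n3 inverted output.
Only n3 stuck-at-1 is consistent with every test.

n3 stuck-at-1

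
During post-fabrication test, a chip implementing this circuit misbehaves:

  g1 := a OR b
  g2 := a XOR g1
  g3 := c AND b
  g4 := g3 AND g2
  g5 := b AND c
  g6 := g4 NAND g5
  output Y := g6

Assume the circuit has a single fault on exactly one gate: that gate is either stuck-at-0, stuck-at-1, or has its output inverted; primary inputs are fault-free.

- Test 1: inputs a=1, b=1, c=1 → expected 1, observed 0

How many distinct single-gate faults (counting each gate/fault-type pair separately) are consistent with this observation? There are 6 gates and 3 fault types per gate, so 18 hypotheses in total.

Fault-free: g1=1, g2=0, g3=1, g4=0, g5=1, g6=1 → 1. Observed 0.
  g1: stuck-at-0, inverted output ✓; others ✗
  g2: stuck-at-1, inverted output ✓; others ✗
  g3: none of the 3 fault types match ✗
  g4: stuck-at-1, inverted output ✓; others ✗
  g5: none of the 3 fault types match ✗
  g6: stuck-at-0, inverted output ✓; others ✗
Consistent faults: {g1 stuck-at-0, g1 inverted output, g2 stuck-at-1, g2 inverted output, g4 stuck-at-1, g4 inverted output, g6 stuck-at-0, g6 inverted output} — 8 in all.

8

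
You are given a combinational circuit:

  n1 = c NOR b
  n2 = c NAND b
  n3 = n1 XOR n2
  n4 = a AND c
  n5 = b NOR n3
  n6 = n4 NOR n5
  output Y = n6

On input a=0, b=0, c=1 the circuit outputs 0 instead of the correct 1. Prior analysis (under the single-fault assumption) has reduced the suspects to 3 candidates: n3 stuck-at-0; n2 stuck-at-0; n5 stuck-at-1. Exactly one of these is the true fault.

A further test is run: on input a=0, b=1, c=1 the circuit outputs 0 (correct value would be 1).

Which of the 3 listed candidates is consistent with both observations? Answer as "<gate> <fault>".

Evaluate each candidate on input a=0, b=1, c=1:
  n3 stuck-at-0: n1=0, n2=0, n3=0 [stuck-at-0], n4=0, n5=0, n6=1 → 1 — eliminated
  n2 stuck-at-0: n1=0, n2=0 [stuck-at-0], n3=0, n4=0, n5=0, n6=1 → 1 — eliminated
  n5 stuck-at-1: n1=0, n2=0, n3=0, n4=0, n5=1 [stuck-at-1], n6=0 → 0 — matches
Only n5 stuck-at-1 reproduces the observed 0.

n5 stuck-at-1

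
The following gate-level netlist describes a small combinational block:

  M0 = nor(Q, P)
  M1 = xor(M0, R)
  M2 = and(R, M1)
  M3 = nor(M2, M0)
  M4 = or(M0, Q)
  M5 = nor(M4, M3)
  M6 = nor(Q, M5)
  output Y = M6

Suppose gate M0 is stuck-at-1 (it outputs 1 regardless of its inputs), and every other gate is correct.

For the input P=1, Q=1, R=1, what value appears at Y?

Propagate with M0 forced: M0=1 [stuck-at-1], M1=0, M2=0, M3=0, M4=1, M5=0, M6=0.
So Y = 0. (Same as the fault-free value — the fault is masked on this input.)

0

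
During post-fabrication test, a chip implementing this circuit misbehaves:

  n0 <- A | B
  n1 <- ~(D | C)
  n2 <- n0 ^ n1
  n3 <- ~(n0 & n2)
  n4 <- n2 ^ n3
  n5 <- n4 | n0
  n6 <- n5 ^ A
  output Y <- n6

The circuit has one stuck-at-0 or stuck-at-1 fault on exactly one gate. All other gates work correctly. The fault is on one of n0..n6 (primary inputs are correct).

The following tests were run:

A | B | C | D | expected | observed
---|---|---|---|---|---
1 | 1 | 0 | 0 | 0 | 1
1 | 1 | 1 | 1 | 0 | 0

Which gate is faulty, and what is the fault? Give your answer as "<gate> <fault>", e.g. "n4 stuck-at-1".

Fault-free values for test 1 (A=1, B=1, C=0, D=0): n0=1, n1=1, n2=0, n3=1, n4=1, n5=1, n6=0, giving Y=0. Observed 1.
Test 1: faults giving observed 1 are {n0 stuck-at-0, n5 stuck-at-0, n6 stuck-at-1}.
Test 2 (A=1, B=1, C=1, D=1): fault-free n0=1, n1=0, n2=1, n3=0, n4=1, n5=1, n6=0 → 0; observed 0. Eliminates n5 stuck-at-0, n6 stuck-at-1.
Only n0 stuck-at-0 is consistent with every test.

n0 stuck-at-0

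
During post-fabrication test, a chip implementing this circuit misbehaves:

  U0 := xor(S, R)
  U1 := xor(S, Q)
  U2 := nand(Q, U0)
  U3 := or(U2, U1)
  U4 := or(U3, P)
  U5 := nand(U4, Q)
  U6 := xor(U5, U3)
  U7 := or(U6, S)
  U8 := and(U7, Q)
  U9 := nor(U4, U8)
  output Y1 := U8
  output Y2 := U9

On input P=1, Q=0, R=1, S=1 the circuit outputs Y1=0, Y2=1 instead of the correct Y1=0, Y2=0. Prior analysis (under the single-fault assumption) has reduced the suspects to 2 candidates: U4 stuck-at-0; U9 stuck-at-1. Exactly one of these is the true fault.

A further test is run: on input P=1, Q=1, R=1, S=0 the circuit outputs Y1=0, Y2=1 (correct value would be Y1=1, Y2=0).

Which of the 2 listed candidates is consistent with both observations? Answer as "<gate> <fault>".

U4 stuck-at-0

Evaluate each candidate on input P=1, Q=1, R=1, S=0:
  U4 stuck-at-0: U0=1, U1=1, U2=0, U3=1, U4=0 [stuck-at-0], U5=1, U6=0, U7=0, U8=0, U9=1 → Y1=0, Y2=1 — matches
  U9 stuck-at-1: U0=1, U1=1, U2=0, U3=1, U4=1, U5=0, U6=1, U7=1, U8=1, U9=1 [stuck-at-1] → Y1=1, Y2=1 — eliminated
Only U4 stuck-at-0 reproduces the observed Y1=0, Y2=1.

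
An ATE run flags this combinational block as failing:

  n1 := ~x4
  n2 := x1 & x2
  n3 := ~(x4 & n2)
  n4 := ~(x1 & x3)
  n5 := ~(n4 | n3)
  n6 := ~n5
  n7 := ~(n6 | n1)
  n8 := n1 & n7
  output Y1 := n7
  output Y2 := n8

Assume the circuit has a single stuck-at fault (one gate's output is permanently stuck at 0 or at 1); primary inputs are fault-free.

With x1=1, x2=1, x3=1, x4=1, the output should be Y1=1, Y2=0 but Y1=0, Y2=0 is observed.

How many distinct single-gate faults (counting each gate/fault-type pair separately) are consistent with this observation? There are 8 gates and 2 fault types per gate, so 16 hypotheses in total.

Fault-free: n1=0, n2=1, n3=0, n4=0, n5=1, n6=0, n7=1, n8=0 → Y1=1, Y2=0. Observed Y1=0, Y2=0.
  n1: stuck-at-1 ✓; others ✗
  n2: stuck-at-0 ✓; others ✗
  n3: stuck-at-1 ✓; others ✗
  n4: stuck-at-1 ✓; others ✗
  n5: stuck-at-0 ✓; others ✗
  n6: stuck-at-1 ✓; others ✗
  n7: stuck-at-0 ✓; others ✗
  n8: none of the 2 fault types match ✗
Consistent faults: {n1 stuck-at-1, n2 stuck-at-0, n3 stuck-at-1, n4 stuck-at-1, n5 stuck-at-0, n6 stuck-at-1, n7 stuck-at-0} — 7 in all.

7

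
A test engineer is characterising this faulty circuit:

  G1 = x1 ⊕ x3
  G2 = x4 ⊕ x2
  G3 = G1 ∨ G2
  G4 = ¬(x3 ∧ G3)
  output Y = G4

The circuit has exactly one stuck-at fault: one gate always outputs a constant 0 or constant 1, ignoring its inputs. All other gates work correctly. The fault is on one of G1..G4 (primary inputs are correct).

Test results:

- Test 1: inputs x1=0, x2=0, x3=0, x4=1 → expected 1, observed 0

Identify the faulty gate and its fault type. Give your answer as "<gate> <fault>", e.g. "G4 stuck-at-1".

G4 stuck-at-0

Fault-free values for test 1 (x1=0, x2=0, x3=0, x4=1): G1=0, G2=1, G3=1, G4=1, giving Y=1. Observed 0.
Test 1: faults giving observed 0 are {G4 stuck-at-0}.
Only G4 stuck-at-0 is consistent with every test.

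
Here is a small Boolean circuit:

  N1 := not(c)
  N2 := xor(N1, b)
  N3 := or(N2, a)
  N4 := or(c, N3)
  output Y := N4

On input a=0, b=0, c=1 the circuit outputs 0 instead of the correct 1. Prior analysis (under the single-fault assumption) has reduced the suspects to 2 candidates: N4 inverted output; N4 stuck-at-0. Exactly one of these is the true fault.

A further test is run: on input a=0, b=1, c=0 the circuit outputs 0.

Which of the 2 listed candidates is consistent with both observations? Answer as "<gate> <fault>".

N4 stuck-at-0

Evaluate each candidate on input a=0, b=1, c=0:
  N4 inverted output: N1=1, N2=0, N3=0, N4=1 [inverted output] → 1 — eliminated
  N4 stuck-at-0: N1=1, N2=0, N3=0, N4=0 [stuck-at-0] → 0 — matches
Only N4 stuck-at-0 reproduces the observed 0.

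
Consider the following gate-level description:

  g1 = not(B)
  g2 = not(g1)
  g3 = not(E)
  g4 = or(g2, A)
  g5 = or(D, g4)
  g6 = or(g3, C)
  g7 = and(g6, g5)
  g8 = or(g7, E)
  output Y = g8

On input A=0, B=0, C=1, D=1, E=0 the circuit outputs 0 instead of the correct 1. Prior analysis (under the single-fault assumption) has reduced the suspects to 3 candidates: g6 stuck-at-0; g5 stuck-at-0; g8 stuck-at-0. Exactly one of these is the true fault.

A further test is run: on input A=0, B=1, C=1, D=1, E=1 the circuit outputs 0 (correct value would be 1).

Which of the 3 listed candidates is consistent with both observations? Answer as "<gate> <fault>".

Evaluate each candidate on input A=0, B=1, C=1, D=1, E=1:
  g6 stuck-at-0: g1=0, g2=1, g3=0, g4=1, g5=1, g6=0 [stuck-at-0], g7=0, g8=1 → 1 — eliminated
  g5 stuck-at-0: g1=0, g2=1, g3=0, g4=1, g5=0 [stuck-at-0], g6=1, g7=0, g8=1 → 1 — eliminated
  g8 stuck-at-0: g1=0, g2=1, g3=0, g4=1, g5=1, g6=1, g7=1, g8=0 [stuck-at-0] → 0 — matches
Only g8 stuck-at-0 reproduces the observed 0.

g8 stuck-at-0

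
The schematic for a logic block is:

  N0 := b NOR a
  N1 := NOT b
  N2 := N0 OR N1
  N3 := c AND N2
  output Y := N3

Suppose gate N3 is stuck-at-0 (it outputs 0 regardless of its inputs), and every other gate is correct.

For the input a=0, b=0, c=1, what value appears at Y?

Propagate with N3 forced: N0=1, N1=1, N2=1, N3=0 [stuck-at-0].
So Y = 0. (Without the fault it would be 1.)

0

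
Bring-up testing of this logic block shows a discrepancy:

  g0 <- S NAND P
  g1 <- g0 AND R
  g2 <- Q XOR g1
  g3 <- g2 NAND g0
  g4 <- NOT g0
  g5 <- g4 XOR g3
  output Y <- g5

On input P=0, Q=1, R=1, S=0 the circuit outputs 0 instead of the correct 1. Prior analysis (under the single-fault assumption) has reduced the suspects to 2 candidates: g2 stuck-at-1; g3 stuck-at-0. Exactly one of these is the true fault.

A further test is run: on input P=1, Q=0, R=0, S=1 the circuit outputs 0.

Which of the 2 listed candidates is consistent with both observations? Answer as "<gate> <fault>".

Evaluate each candidate on input P=1, Q=0, R=0, S=1:
  g2 stuck-at-1: g0=0, g1=0, g2=1 [stuck-at-1], g3=1, g4=1, g5=0 → 0 — matches
  g3 stuck-at-0: g0=0, g1=0, g2=0, g3=0 [stuck-at-0], g4=1, g5=1 → 1 — eliminated
Only g2 stuck-at-1 reproduces the observed 0.

g2 stuck-at-1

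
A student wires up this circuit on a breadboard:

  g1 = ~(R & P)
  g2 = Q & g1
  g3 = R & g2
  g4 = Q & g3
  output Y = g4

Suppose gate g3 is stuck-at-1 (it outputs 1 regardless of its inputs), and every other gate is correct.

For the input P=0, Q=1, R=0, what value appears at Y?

1

Propagate with g3 forced: g1=1, g2=1, g3=1 [stuck-at-1], g4=1.
So Y = 1. (Without the fault it would be 0.)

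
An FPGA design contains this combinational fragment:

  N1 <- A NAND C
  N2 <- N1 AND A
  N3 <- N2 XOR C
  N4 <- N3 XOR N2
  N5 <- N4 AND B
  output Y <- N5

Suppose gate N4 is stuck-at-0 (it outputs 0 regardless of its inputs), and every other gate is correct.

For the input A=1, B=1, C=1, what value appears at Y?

Propagate with N4 forced: N1=0, N2=0, N3=1, N4=0 [stuck-at-0], N5=0.
So Y = 0. (Without the fault it would be 1.)

0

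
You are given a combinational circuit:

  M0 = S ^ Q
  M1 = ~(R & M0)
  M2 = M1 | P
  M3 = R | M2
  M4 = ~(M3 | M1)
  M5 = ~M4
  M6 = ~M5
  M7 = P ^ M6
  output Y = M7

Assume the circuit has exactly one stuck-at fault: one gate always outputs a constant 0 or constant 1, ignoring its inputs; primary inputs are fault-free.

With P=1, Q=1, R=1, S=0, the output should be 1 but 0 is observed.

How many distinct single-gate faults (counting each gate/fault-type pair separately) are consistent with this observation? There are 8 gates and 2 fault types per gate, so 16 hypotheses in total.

5

Fault-free: M0=1, M1=0, M2=1, M3=1, M4=0, M5=1, M6=0, M7=1 → 1. Observed 0.
  M0: none of the 2 fault types match ✗
  M1: none of the 2 fault types match ✗
  M2: none of the 2 fault types match ✗
  M3: stuck-at-0 ✓; others ✗
  M4: stuck-at-1 ✓; others ✗
  M5: stuck-at-0 ✓; others ✗
  M6: stuck-at-1 ✓; others ✗
  M7: stuck-at-0 ✓; others ✗
Consistent faults: {M3 stuck-at-0, M4 stuck-at-1, M5 stuck-at-0, M6 stuck-at-1, M7 stuck-at-0} — 5 in all.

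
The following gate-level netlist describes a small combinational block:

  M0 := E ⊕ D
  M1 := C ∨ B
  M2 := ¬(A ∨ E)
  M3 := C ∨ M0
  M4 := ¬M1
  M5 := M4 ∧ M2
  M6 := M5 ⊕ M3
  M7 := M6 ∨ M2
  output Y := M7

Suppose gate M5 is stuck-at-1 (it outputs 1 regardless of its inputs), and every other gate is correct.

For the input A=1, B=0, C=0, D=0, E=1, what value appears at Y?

0

Propagate with M5 forced: M0=1, M1=0, M2=0, M3=1, M4=1, M5=1 [stuck-at-1], M6=0, M7=0.
So Y = 0. (Without the fault it would be 1.)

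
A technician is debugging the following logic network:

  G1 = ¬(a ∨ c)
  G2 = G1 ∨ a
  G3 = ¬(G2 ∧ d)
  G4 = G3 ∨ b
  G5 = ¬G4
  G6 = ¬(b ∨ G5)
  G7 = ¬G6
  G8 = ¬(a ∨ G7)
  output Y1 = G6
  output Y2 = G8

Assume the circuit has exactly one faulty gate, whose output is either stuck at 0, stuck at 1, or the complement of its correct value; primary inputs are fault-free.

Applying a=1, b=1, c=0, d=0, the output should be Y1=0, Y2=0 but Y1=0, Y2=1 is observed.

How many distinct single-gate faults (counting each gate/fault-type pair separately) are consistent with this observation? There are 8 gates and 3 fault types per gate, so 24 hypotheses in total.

Fault-free: G1=0, G2=1, G3=1, G4=1, G5=0, G6=0, G7=1, G8=0 → Y1=0, Y2=0. Observed Y1=0, Y2=1.
  G1: none of the 3 fault types match ✗
  G2: none of the 3 fault types match ✗
  G3: none of the 3 fault types match ✗
  G4: none of the 3 fault types match ✗
  G5: none of the 3 fault types match ✗
  G6: none of the 3 fault types match ✗
  G7: none of the 3 fault types match ✗
  G8: stuck-at-1, inverted output ✓; others ✗
Consistent faults: {G8 stuck-at-1, G8 inverted output} — 2 in all.

2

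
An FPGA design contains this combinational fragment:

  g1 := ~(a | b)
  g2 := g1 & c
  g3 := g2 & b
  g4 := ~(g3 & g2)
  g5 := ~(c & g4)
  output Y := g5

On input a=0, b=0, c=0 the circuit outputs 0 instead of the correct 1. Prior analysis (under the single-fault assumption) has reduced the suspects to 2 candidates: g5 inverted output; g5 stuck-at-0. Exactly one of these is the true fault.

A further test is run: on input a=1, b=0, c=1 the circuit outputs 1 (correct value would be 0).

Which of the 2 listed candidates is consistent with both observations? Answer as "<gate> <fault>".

g5 inverted output

Evaluate each candidate on input a=1, b=0, c=1:
  g5 inverted output: g1=0, g2=0, g3=0, g4=1, g5=1 [inverted output] → 1 — matches
  g5 stuck-at-0: g1=0, g2=0, g3=0, g4=1, g5=0 [stuck-at-0] → 0 — eliminated
Only g5 inverted output reproduces the observed 1.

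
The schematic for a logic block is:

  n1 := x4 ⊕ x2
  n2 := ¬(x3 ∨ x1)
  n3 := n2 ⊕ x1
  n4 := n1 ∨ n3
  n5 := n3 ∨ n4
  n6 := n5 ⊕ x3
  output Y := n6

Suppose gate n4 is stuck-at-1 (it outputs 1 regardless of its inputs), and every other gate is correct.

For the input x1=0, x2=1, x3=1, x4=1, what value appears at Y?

0

Propagate with n4 forced: n1=0, n2=0, n3=0, n4=1 [stuck-at-1], n5=1, n6=0.
So Y = 0. (Without the fault it would be 1.)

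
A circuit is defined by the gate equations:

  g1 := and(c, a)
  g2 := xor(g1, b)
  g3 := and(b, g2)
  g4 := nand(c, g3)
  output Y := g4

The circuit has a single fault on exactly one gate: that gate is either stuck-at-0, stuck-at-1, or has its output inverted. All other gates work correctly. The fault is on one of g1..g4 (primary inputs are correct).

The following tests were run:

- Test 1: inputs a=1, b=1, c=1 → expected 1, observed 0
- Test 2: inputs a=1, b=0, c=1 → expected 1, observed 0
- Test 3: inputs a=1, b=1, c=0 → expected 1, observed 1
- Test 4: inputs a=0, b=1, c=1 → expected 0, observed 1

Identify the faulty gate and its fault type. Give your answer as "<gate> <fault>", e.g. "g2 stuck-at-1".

g3 inverted output

Fault-free values for test 1 (a=1, b=1, c=1): g1=1, g2=0, g3=0, g4=1, giving Y=1. Observed 0.
Test 1: faults giving observed 0 are {g1 stuck-at-0, g1 inverted output, g2 stuck-at-1, g2 inverted output, g3 stuck-at-1, g3 inverted output, g4 stuck-at-0, g4 inverted output}.
Test 2 (a=1, b=0, c=1): fault-free g1=1, g2=1, g3=0, g4=1 → 1; observed 0. Eliminates g1 stuck-at-0, g1 inverted output, g2 stuck-at-1, g2 inverted output.
Test 3 (a=1, b=1, c=0): fault-free g1=0, g2=1, g3=1, g4=1 → 1; observed 1. Eliminates g4 stuck-at-0, g4 inverted output.
Test 4 (a=0, b=1, c=1): fault-free g1=0, g2=1, g3=1, g4=0 → 0; observed 1. Eliminates g3 stuck-at-1.
Only g3 inverted output is consistent with every test.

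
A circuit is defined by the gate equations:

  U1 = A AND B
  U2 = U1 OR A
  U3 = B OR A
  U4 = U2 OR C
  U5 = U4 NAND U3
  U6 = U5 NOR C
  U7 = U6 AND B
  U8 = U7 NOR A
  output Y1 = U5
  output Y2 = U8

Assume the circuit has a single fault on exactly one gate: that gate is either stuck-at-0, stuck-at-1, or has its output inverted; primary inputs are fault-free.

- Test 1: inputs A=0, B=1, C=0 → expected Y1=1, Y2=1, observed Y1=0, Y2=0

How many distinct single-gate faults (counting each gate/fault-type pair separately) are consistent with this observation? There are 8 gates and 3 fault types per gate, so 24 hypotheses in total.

8

Fault-free: U1=0, U2=0, U3=1, U4=0, U5=1, U6=0, U7=0, U8=1 → Y1=1, Y2=1. Observed Y1=0, Y2=0.
  U1: stuck-at-1, inverted output ✓; others ✗
  U2: stuck-at-1, inverted output ✓; others ✗
  U3: none of the 3 fault types match ✗
  U4: stuck-at-1, inverted output ✓; others ✗
  U5: stuck-at-0, inverted output ✓; others ✗
  U6: none of the 3 fault types match ✗
  U7: none of the 3 fault types match ✗
  U8: none of the 3 fault types match ✗
Consistent faults: {U1 stuck-at-1, U1 inverted output, U2 stuck-at-1, U2 inverted output, U4 stuck-at-1, U4 inverted output, U5 stuck-at-0, U5 inverted output} — 8 in all.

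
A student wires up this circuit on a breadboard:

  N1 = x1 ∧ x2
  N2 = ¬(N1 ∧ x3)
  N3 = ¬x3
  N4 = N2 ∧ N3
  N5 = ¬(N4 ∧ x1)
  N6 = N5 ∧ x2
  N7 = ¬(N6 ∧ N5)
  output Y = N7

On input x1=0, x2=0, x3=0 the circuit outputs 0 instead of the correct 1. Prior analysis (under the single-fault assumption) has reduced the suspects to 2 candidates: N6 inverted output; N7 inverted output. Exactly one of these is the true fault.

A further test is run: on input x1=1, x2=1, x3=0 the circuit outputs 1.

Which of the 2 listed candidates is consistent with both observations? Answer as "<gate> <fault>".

N6 inverted output

Evaluate each candidate on input x1=1, x2=1, x3=0:
  N6 inverted output: N1=1, N2=1, N3=1, N4=1, N5=0, N6=1 [inverted output], N7=1 → 1 — matches
  N7 inverted output: N1=1, N2=1, N3=1, N4=1, N5=0, N6=0, N7=0 [inverted output] → 0 — eliminated
Only N6 inverted output reproduces the observed 1.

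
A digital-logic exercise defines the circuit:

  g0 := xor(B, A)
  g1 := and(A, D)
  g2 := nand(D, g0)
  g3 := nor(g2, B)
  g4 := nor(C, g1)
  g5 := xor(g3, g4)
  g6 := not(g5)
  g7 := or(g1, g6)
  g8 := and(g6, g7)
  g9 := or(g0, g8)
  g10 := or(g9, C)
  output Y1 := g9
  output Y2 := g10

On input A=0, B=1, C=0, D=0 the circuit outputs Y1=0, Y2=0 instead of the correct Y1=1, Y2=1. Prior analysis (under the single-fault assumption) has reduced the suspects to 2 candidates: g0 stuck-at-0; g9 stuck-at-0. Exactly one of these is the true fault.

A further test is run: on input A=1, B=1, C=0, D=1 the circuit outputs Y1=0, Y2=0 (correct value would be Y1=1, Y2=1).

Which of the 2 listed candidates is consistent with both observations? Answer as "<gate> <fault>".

g9 stuck-at-0

Evaluate each candidate on input A=1, B=1, C=0, D=1:
  g0 stuck-at-0: g0=0 [stuck-at-0], g1=1, g2=1, g3=0, g4=0, g5=0, g6=1, g7=1, g8=1, g9=1, g10=1 → Y1=1, Y2=1 — eliminated
  g9 stuck-at-0: g0=0, g1=1, g2=1, g3=0, g4=0, g5=0, g6=1, g7=1, g8=1, g9=0 [stuck-at-0], g10=0 → Y1=0, Y2=0 — matches
Only g9 stuck-at-0 reproduces the observed Y1=0, Y2=0.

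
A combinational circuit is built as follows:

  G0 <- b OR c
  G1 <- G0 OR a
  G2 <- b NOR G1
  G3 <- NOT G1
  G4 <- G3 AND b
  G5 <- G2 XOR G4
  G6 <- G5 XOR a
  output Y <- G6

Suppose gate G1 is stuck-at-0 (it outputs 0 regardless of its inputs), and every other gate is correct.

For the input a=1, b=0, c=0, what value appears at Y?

0

Propagate with G1 forced: G0=0, G1=0 [stuck-at-0], G2=1, G3=1, G4=0, G5=1, G6=0.
So Y = 0. (Without the fault it would be 1.)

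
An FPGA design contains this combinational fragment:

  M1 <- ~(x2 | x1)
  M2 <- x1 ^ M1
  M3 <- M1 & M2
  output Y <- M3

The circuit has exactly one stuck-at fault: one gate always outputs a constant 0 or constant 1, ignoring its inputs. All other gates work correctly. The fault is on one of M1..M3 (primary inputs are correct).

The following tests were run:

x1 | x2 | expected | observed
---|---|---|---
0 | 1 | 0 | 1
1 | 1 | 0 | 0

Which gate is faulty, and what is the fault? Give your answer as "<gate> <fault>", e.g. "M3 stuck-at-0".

M1 stuck-at-1

Fault-free values for test 1 (x1=0, x2=1): M1=0, M2=0, M3=0, giving Y=0. Observed 1.
Test 1: faults giving observed 1 are {M1 stuck-at-1, M3 stuck-at-1}.
Test 2 (x1=1, x2=1): fault-free M1=0, M2=1, M3=0 → 0; observed 0. Eliminates M3 stuck-at-1.
Only M1 stuck-at-1 is consistent with every test.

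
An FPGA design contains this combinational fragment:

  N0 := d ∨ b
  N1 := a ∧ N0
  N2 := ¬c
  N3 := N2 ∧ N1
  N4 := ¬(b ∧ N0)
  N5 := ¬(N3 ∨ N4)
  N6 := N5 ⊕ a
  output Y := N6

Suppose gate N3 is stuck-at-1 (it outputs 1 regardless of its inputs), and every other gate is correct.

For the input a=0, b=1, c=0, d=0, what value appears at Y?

0

Propagate with N3 forced: N0=1, N1=0, N2=1, N3=1 [stuck-at-1], N4=0, N5=0, N6=0.
So Y = 0. (Without the fault it would be 1.)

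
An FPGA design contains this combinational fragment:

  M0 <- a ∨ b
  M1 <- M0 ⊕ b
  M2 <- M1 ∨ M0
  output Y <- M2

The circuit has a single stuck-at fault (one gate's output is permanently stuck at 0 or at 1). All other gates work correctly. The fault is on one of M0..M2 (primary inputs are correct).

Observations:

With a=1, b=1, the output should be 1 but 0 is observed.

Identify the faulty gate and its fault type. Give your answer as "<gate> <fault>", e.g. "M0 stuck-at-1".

M2 stuck-at-0

Fault-free values for test 1 (a=1, b=1): M0=1, M1=0, M2=1, giving Y=1. Observed 0.
Test 1: faults giving observed 0 are {M2 stuck-at-0}.
Only M2 stuck-at-0 is consistent with every test.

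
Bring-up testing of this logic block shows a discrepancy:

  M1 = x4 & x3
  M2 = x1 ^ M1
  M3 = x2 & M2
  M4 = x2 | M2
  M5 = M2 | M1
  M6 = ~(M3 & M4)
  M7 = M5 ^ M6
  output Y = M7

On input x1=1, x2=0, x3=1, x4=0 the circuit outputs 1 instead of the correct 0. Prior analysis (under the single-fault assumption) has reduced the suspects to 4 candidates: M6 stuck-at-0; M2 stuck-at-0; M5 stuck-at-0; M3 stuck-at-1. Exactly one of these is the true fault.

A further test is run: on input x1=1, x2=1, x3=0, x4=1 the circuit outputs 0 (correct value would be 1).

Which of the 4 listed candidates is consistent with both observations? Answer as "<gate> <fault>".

Evaluate each candidate on input x1=1, x2=1, x3=0, x4=1:
  M6 stuck-at-0: M1=0, M2=1, M3=1, M4=1, M5=1, M6=0 [stuck-at-0], M7=1 → 1 — eliminated
  M2 stuck-at-0: M1=0, M2=0 [stuck-at-0], M3=0, M4=1, M5=0, M6=1, M7=1 → 1 — eliminated
  M5 stuck-at-0: M1=0, M2=1, M3=1, M4=1, M5=0 [stuck-at-0], M6=0, M7=0 → 0 — matches
  M3 stuck-at-1: M1=0, M2=1, M3=1 [stuck-at-1], M4=1, M5=1, M6=0, M7=1 → 1 — eliminated
Only M5 stuck-at-0 reproduces the observed 0.

M5 stuck-at-0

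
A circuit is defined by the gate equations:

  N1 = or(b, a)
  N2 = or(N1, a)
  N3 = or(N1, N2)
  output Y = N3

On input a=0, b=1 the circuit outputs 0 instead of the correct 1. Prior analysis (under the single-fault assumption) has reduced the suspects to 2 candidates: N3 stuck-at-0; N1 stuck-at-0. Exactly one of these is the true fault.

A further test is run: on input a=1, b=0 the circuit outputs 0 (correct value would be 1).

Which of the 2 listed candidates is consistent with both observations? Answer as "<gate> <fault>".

Evaluate each candidate on input a=1, b=0:
  N3 stuck-at-0: N1=1, N2=1, N3=0 [stuck-at-0] → 0 — matches
  N1 stuck-at-0: N1=0 [stuck-at-0], N2=1, N3=1 → 1 — eliminated
Only N3 stuck-at-0 reproduces the observed 0.

N3 stuck-at-0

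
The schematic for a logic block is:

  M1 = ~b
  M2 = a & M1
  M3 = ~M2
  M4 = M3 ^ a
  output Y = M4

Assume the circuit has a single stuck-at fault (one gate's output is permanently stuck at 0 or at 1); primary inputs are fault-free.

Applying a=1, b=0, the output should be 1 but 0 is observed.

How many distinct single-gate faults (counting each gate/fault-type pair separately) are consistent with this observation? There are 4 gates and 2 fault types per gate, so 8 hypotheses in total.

Fault-free: M1=1, M2=1, M3=0, M4=1 → 1. Observed 0.
  M1 stuck-at-0: output 0 ✓
  M1 stuck-at-1: output 1 ✗
  M2 stuck-at-0: output 0 ✓
  M2 stuck-at-1: output 1 ✗
  M3 stuck-at-0: output 1 ✗
  M3 stuck-at-1: output 0 ✓
  M4 stuck-at-0: output 0 ✓
  M4 stuck-at-1: output 1 ✗
Consistent faults: {M1 stuck-at-0, M2 stuck-at-0, M3 stuck-at-1, M4 stuck-at-0} — 4 in all.

4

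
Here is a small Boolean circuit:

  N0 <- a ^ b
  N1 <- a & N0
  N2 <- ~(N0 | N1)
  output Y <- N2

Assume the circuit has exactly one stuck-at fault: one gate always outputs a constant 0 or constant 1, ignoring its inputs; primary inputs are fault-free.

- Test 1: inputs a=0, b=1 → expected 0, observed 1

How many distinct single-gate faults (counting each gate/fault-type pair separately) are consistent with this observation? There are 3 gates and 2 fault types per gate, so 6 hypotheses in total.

Fault-free: N0=1, N1=0, N2=0 → 0. Observed 1.
  N0 stuck-at-0: output 1 ✓
  N0 stuck-at-1: output 0 ✗
  N1 stuck-at-0: output 0 ✗
  N1 stuck-at-1: output 0 ✗
  N2 stuck-at-0: output 0 ✗
  N2 stuck-at-1: output 1 ✓
Consistent faults: {N0 stuck-at-0, N2 stuck-at-1} — 2 in all.

2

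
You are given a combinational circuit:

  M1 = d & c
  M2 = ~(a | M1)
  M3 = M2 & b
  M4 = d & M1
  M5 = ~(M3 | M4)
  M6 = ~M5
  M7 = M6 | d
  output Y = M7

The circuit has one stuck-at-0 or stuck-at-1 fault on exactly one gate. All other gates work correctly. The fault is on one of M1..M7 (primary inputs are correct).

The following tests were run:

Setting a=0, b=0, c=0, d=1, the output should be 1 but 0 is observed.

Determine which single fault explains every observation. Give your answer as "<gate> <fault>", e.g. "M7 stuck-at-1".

M7 stuck-at-0

Fault-free values for test 1 (a=0, b=0, c=0, d=1): M1=0, M2=1, M3=0, M4=0, M5=1, M6=0, M7=1, giving Y=1. Observed 0.
Test 1: faults giving observed 0 are {M7 stuck-at-0}.
Only M7 stuck-at-0 is consistent with every test.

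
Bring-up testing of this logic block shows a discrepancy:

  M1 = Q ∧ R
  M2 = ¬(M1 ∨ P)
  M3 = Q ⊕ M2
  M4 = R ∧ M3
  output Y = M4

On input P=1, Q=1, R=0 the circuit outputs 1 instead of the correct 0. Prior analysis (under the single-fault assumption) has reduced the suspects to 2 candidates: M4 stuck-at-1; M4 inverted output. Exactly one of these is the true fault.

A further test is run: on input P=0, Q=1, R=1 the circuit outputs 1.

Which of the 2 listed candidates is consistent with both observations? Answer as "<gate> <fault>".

M4 stuck-at-1

Evaluate each candidate on input P=0, Q=1, R=1:
  M4 stuck-at-1: M1=1, M2=0, M3=1, M4=1 [stuck-at-1] → 1 — matches
  M4 inverted output: M1=1, M2=0, M3=1, M4=0 [inverted output] → 0 — eliminated
Only M4 stuck-at-1 reproduces the observed 1.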